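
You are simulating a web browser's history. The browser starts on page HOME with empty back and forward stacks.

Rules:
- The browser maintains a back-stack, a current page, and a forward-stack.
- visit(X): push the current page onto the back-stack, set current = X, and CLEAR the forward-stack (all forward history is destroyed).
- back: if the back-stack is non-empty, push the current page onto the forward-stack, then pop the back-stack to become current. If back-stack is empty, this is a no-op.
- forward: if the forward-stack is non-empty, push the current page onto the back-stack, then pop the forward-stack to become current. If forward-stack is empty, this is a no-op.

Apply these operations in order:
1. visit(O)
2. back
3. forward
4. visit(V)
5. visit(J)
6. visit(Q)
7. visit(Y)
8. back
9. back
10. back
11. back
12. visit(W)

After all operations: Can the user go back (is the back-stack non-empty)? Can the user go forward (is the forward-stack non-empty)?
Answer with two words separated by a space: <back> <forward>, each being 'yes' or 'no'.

Answer: yes no

Derivation:
After 1 (visit(O)): cur=O back=1 fwd=0
After 2 (back): cur=HOME back=0 fwd=1
After 3 (forward): cur=O back=1 fwd=0
After 4 (visit(V)): cur=V back=2 fwd=0
After 5 (visit(J)): cur=J back=3 fwd=0
After 6 (visit(Q)): cur=Q back=4 fwd=0
After 7 (visit(Y)): cur=Y back=5 fwd=0
After 8 (back): cur=Q back=4 fwd=1
After 9 (back): cur=J back=3 fwd=2
After 10 (back): cur=V back=2 fwd=3
After 11 (back): cur=O back=1 fwd=4
After 12 (visit(W)): cur=W back=2 fwd=0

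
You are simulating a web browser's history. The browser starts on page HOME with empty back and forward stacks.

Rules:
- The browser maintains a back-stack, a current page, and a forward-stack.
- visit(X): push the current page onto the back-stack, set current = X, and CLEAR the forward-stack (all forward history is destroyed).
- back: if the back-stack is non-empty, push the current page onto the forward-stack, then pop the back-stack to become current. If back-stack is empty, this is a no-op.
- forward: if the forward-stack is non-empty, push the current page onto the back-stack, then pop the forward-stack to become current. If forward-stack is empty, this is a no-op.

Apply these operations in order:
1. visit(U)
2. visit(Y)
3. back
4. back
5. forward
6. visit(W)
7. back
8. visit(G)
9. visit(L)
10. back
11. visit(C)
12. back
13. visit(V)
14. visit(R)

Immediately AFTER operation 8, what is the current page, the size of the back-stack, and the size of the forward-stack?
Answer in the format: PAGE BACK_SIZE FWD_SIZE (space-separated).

After 1 (visit(U)): cur=U back=1 fwd=0
After 2 (visit(Y)): cur=Y back=2 fwd=0
After 3 (back): cur=U back=1 fwd=1
After 4 (back): cur=HOME back=0 fwd=2
After 5 (forward): cur=U back=1 fwd=1
After 6 (visit(W)): cur=W back=2 fwd=0
After 7 (back): cur=U back=1 fwd=1
After 8 (visit(G)): cur=G back=2 fwd=0

G 2 0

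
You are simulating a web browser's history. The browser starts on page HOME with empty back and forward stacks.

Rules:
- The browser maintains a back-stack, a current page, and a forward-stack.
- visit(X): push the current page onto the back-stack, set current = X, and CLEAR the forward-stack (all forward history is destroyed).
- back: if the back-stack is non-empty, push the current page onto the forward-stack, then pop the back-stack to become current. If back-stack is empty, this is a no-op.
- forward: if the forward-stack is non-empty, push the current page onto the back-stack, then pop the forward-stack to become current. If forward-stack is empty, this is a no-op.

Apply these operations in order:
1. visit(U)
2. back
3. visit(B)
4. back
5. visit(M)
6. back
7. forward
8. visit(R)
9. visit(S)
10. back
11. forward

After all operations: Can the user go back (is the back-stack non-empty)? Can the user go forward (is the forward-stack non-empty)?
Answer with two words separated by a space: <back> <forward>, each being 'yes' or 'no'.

Answer: yes no

Derivation:
After 1 (visit(U)): cur=U back=1 fwd=0
After 2 (back): cur=HOME back=0 fwd=1
After 3 (visit(B)): cur=B back=1 fwd=0
After 4 (back): cur=HOME back=0 fwd=1
After 5 (visit(M)): cur=M back=1 fwd=0
After 6 (back): cur=HOME back=0 fwd=1
After 7 (forward): cur=M back=1 fwd=0
After 8 (visit(R)): cur=R back=2 fwd=0
After 9 (visit(S)): cur=S back=3 fwd=0
After 10 (back): cur=R back=2 fwd=1
After 11 (forward): cur=S back=3 fwd=0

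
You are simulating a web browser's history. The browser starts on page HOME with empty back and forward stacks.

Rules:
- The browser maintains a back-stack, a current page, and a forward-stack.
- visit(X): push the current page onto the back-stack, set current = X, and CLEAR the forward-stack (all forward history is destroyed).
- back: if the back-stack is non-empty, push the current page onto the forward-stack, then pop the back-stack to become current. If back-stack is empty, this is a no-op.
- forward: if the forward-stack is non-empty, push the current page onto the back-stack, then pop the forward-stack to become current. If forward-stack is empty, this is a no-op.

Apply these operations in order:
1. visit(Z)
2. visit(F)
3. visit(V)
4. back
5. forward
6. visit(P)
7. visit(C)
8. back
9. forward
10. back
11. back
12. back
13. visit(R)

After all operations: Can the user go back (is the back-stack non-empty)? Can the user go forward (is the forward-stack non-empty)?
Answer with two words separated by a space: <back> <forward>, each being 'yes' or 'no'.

After 1 (visit(Z)): cur=Z back=1 fwd=0
After 2 (visit(F)): cur=F back=2 fwd=0
After 3 (visit(V)): cur=V back=3 fwd=0
After 4 (back): cur=F back=2 fwd=1
After 5 (forward): cur=V back=3 fwd=0
After 6 (visit(P)): cur=P back=4 fwd=0
After 7 (visit(C)): cur=C back=5 fwd=0
After 8 (back): cur=P back=4 fwd=1
After 9 (forward): cur=C back=5 fwd=0
After 10 (back): cur=P back=4 fwd=1
After 11 (back): cur=V back=3 fwd=2
After 12 (back): cur=F back=2 fwd=3
After 13 (visit(R)): cur=R back=3 fwd=0

Answer: yes no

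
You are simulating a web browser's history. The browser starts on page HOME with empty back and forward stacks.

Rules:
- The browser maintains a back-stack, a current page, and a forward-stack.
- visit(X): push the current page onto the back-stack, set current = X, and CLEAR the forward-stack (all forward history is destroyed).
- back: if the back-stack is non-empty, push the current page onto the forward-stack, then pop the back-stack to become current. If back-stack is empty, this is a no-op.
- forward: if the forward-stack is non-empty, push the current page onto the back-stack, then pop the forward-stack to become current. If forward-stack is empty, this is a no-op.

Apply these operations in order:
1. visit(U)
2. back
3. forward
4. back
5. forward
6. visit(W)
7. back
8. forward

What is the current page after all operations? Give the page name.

After 1 (visit(U)): cur=U back=1 fwd=0
After 2 (back): cur=HOME back=0 fwd=1
After 3 (forward): cur=U back=1 fwd=0
After 4 (back): cur=HOME back=0 fwd=1
After 5 (forward): cur=U back=1 fwd=0
After 6 (visit(W)): cur=W back=2 fwd=0
After 7 (back): cur=U back=1 fwd=1
After 8 (forward): cur=W back=2 fwd=0

Answer: W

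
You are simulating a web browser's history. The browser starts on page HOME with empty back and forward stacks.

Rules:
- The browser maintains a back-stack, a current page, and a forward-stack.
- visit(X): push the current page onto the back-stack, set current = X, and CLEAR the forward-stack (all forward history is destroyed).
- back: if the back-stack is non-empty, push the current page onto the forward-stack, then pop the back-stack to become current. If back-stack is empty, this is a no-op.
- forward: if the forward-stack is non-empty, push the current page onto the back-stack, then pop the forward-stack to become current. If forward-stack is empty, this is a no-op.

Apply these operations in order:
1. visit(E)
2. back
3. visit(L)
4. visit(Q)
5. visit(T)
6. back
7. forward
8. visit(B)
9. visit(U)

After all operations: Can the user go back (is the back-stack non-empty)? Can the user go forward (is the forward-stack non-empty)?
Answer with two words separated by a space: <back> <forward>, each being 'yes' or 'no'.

After 1 (visit(E)): cur=E back=1 fwd=0
After 2 (back): cur=HOME back=0 fwd=1
After 3 (visit(L)): cur=L back=1 fwd=0
After 4 (visit(Q)): cur=Q back=2 fwd=0
After 5 (visit(T)): cur=T back=3 fwd=0
After 6 (back): cur=Q back=2 fwd=1
After 7 (forward): cur=T back=3 fwd=0
After 8 (visit(B)): cur=B back=4 fwd=0
After 9 (visit(U)): cur=U back=5 fwd=0

Answer: yes no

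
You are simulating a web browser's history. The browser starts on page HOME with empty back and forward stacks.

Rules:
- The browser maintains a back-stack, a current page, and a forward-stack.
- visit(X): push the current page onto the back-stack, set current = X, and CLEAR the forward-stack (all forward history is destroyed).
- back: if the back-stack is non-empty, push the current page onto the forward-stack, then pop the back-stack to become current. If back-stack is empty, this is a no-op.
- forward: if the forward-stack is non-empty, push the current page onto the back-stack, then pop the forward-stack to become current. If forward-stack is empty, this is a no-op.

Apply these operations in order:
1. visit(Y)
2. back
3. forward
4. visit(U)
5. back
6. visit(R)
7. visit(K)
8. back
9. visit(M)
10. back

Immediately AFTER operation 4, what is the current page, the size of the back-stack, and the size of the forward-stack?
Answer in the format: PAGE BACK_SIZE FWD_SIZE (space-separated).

After 1 (visit(Y)): cur=Y back=1 fwd=0
After 2 (back): cur=HOME back=0 fwd=1
After 3 (forward): cur=Y back=1 fwd=0
After 4 (visit(U)): cur=U back=2 fwd=0

U 2 0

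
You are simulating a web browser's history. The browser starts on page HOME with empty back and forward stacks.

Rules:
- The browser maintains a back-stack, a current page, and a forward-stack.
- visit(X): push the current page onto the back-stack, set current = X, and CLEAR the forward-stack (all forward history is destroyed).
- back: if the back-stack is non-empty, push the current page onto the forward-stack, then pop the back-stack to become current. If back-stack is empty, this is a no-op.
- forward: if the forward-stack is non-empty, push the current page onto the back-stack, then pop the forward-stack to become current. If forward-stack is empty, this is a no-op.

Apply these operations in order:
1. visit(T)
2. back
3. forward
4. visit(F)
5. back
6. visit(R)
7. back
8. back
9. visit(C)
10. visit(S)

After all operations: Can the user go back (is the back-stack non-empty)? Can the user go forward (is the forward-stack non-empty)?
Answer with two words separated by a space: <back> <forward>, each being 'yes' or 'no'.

Answer: yes no

Derivation:
After 1 (visit(T)): cur=T back=1 fwd=0
After 2 (back): cur=HOME back=0 fwd=1
After 3 (forward): cur=T back=1 fwd=0
After 4 (visit(F)): cur=F back=2 fwd=0
After 5 (back): cur=T back=1 fwd=1
After 6 (visit(R)): cur=R back=2 fwd=0
After 7 (back): cur=T back=1 fwd=1
After 8 (back): cur=HOME back=0 fwd=2
After 9 (visit(C)): cur=C back=1 fwd=0
After 10 (visit(S)): cur=S back=2 fwd=0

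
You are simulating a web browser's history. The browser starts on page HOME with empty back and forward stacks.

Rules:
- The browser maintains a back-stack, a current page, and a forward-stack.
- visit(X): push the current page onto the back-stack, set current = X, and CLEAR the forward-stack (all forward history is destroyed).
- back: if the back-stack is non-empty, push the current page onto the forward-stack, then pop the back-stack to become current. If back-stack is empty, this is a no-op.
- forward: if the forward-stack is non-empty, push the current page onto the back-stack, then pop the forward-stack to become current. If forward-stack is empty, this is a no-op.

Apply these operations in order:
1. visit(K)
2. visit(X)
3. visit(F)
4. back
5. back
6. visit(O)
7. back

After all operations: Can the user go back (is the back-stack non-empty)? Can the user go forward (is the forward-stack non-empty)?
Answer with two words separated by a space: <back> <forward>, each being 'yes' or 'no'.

After 1 (visit(K)): cur=K back=1 fwd=0
After 2 (visit(X)): cur=X back=2 fwd=0
After 3 (visit(F)): cur=F back=3 fwd=0
After 4 (back): cur=X back=2 fwd=1
After 5 (back): cur=K back=1 fwd=2
After 6 (visit(O)): cur=O back=2 fwd=0
After 7 (back): cur=K back=1 fwd=1

Answer: yes yes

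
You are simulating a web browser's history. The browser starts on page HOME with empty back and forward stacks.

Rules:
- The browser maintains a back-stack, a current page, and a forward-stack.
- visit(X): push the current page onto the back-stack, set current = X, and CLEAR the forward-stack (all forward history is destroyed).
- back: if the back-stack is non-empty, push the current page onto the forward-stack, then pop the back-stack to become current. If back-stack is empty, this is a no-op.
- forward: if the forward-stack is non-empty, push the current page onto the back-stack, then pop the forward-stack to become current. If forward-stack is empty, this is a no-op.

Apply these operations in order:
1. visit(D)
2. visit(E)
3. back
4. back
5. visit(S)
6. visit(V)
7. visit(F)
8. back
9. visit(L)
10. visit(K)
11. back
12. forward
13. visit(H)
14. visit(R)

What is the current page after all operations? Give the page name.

Answer: R

Derivation:
After 1 (visit(D)): cur=D back=1 fwd=0
After 2 (visit(E)): cur=E back=2 fwd=0
After 3 (back): cur=D back=1 fwd=1
After 4 (back): cur=HOME back=0 fwd=2
After 5 (visit(S)): cur=S back=1 fwd=0
After 6 (visit(V)): cur=V back=2 fwd=0
After 7 (visit(F)): cur=F back=3 fwd=0
After 8 (back): cur=V back=2 fwd=1
After 9 (visit(L)): cur=L back=3 fwd=0
After 10 (visit(K)): cur=K back=4 fwd=0
After 11 (back): cur=L back=3 fwd=1
After 12 (forward): cur=K back=4 fwd=0
After 13 (visit(H)): cur=H back=5 fwd=0
After 14 (visit(R)): cur=R back=6 fwd=0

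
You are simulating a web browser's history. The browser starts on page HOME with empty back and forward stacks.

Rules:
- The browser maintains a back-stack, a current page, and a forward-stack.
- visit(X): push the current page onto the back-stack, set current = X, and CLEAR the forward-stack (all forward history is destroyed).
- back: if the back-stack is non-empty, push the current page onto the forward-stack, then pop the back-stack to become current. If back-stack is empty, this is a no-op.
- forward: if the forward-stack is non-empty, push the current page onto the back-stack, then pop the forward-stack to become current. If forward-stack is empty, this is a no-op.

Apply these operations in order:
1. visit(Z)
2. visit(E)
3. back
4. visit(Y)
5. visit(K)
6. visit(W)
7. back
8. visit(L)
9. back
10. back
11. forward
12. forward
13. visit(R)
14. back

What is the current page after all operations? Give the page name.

After 1 (visit(Z)): cur=Z back=1 fwd=0
After 2 (visit(E)): cur=E back=2 fwd=0
After 3 (back): cur=Z back=1 fwd=1
After 4 (visit(Y)): cur=Y back=2 fwd=0
After 5 (visit(K)): cur=K back=3 fwd=0
After 6 (visit(W)): cur=W back=4 fwd=0
After 7 (back): cur=K back=3 fwd=1
After 8 (visit(L)): cur=L back=4 fwd=0
After 9 (back): cur=K back=3 fwd=1
After 10 (back): cur=Y back=2 fwd=2
After 11 (forward): cur=K back=3 fwd=1
After 12 (forward): cur=L back=4 fwd=0
After 13 (visit(R)): cur=R back=5 fwd=0
After 14 (back): cur=L back=4 fwd=1

Answer: L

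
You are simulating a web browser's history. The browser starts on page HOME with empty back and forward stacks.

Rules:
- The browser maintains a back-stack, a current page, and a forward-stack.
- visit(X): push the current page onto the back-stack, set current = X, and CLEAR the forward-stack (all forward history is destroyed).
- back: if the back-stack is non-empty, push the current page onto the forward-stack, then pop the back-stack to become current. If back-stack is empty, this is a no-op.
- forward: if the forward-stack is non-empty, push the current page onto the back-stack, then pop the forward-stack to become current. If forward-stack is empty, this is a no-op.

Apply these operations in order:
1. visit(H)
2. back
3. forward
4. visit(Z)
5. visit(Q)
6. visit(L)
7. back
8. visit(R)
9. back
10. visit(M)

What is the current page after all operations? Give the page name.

After 1 (visit(H)): cur=H back=1 fwd=0
After 2 (back): cur=HOME back=0 fwd=1
After 3 (forward): cur=H back=1 fwd=0
After 4 (visit(Z)): cur=Z back=2 fwd=0
After 5 (visit(Q)): cur=Q back=3 fwd=0
After 6 (visit(L)): cur=L back=4 fwd=0
After 7 (back): cur=Q back=3 fwd=1
After 8 (visit(R)): cur=R back=4 fwd=0
After 9 (back): cur=Q back=3 fwd=1
After 10 (visit(M)): cur=M back=4 fwd=0

Answer: M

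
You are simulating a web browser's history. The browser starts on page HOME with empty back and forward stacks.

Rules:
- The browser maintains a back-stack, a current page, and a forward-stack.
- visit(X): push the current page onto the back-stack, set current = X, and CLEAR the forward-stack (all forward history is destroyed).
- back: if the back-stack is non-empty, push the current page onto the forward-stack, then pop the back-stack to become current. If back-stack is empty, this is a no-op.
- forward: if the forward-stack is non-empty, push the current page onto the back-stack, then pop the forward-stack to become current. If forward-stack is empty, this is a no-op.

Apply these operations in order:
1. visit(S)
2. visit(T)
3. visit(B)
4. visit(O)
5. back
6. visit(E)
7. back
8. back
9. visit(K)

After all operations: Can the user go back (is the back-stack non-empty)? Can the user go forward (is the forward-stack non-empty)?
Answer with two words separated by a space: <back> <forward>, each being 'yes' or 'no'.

Answer: yes no

Derivation:
After 1 (visit(S)): cur=S back=1 fwd=0
After 2 (visit(T)): cur=T back=2 fwd=0
After 3 (visit(B)): cur=B back=3 fwd=0
After 4 (visit(O)): cur=O back=4 fwd=0
After 5 (back): cur=B back=3 fwd=1
After 6 (visit(E)): cur=E back=4 fwd=0
After 7 (back): cur=B back=3 fwd=1
After 8 (back): cur=T back=2 fwd=2
After 9 (visit(K)): cur=K back=3 fwd=0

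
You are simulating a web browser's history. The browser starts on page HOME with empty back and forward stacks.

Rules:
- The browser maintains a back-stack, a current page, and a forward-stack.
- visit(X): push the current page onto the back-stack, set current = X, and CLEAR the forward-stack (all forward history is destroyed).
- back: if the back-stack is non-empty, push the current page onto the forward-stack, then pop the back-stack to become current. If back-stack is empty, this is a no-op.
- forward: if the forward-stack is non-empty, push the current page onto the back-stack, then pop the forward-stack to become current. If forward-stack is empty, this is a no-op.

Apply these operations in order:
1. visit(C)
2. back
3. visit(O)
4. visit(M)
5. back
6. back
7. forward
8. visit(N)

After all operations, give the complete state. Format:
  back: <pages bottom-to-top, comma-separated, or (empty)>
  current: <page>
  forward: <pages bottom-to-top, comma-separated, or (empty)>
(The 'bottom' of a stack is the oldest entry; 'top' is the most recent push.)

After 1 (visit(C)): cur=C back=1 fwd=0
After 2 (back): cur=HOME back=0 fwd=1
After 3 (visit(O)): cur=O back=1 fwd=0
After 4 (visit(M)): cur=M back=2 fwd=0
After 5 (back): cur=O back=1 fwd=1
After 6 (back): cur=HOME back=0 fwd=2
After 7 (forward): cur=O back=1 fwd=1
After 8 (visit(N)): cur=N back=2 fwd=0

Answer: back: HOME,O
current: N
forward: (empty)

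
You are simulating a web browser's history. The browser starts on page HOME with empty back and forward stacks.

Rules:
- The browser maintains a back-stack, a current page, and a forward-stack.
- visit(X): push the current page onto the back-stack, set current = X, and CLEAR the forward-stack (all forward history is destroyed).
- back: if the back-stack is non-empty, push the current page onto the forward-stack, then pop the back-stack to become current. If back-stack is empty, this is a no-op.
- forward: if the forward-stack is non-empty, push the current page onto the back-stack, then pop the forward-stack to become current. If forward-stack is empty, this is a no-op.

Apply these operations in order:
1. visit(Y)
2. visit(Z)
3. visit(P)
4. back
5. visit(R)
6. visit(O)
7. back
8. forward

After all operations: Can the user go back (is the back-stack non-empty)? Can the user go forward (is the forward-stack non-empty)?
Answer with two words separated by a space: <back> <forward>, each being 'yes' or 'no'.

Answer: yes no

Derivation:
After 1 (visit(Y)): cur=Y back=1 fwd=0
After 2 (visit(Z)): cur=Z back=2 fwd=0
After 3 (visit(P)): cur=P back=3 fwd=0
After 4 (back): cur=Z back=2 fwd=1
After 5 (visit(R)): cur=R back=3 fwd=0
After 6 (visit(O)): cur=O back=4 fwd=0
After 7 (back): cur=R back=3 fwd=1
After 8 (forward): cur=O back=4 fwd=0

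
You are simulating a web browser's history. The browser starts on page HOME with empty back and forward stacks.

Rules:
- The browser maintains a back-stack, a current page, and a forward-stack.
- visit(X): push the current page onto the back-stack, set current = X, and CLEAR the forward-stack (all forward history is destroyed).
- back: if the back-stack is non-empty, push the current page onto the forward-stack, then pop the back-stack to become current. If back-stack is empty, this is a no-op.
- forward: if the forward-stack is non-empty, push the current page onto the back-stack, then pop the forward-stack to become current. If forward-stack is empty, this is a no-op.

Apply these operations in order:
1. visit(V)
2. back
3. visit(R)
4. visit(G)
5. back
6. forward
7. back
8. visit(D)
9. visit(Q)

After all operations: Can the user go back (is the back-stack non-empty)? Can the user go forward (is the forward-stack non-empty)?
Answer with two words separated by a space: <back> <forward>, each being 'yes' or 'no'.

Answer: yes no

Derivation:
After 1 (visit(V)): cur=V back=1 fwd=0
After 2 (back): cur=HOME back=0 fwd=1
After 3 (visit(R)): cur=R back=1 fwd=0
After 4 (visit(G)): cur=G back=2 fwd=0
After 5 (back): cur=R back=1 fwd=1
After 6 (forward): cur=G back=2 fwd=0
After 7 (back): cur=R back=1 fwd=1
After 8 (visit(D)): cur=D back=2 fwd=0
After 9 (visit(Q)): cur=Q back=3 fwd=0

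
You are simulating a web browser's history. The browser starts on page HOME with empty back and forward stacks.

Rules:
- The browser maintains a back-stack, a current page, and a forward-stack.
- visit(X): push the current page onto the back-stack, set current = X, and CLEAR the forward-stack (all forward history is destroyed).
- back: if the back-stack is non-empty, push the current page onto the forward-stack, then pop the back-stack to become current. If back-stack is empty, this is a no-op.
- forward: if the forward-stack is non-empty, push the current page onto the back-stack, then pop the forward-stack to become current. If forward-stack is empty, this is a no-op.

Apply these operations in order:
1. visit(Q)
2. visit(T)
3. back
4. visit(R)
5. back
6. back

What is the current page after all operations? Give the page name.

After 1 (visit(Q)): cur=Q back=1 fwd=0
After 2 (visit(T)): cur=T back=2 fwd=0
After 3 (back): cur=Q back=1 fwd=1
After 4 (visit(R)): cur=R back=2 fwd=0
After 5 (back): cur=Q back=1 fwd=1
After 6 (back): cur=HOME back=0 fwd=2

Answer: HOME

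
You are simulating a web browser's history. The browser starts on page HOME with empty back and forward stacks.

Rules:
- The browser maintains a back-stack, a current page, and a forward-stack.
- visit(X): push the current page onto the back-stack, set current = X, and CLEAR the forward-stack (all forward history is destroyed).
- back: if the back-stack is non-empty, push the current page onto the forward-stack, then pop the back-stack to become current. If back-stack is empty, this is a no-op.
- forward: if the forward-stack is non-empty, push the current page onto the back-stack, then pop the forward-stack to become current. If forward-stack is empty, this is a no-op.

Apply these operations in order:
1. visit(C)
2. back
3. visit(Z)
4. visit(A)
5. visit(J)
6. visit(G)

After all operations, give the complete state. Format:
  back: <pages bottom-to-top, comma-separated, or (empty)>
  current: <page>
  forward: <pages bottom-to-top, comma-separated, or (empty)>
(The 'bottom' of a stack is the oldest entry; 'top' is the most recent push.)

After 1 (visit(C)): cur=C back=1 fwd=0
After 2 (back): cur=HOME back=0 fwd=1
After 3 (visit(Z)): cur=Z back=1 fwd=0
After 4 (visit(A)): cur=A back=2 fwd=0
After 5 (visit(J)): cur=J back=3 fwd=0
After 6 (visit(G)): cur=G back=4 fwd=0

Answer: back: HOME,Z,A,J
current: G
forward: (empty)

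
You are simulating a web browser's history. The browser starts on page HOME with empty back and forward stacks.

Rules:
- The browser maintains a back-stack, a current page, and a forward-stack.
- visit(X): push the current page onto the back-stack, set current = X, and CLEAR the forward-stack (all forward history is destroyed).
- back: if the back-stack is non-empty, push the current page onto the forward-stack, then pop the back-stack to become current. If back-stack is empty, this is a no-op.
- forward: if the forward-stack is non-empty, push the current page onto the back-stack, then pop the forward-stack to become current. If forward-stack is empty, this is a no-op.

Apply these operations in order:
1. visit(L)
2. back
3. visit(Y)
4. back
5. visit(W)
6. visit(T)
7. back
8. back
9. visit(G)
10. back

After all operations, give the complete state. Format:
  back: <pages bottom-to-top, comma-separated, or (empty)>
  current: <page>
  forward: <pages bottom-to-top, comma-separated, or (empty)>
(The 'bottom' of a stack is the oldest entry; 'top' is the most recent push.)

After 1 (visit(L)): cur=L back=1 fwd=0
After 2 (back): cur=HOME back=0 fwd=1
After 3 (visit(Y)): cur=Y back=1 fwd=0
After 4 (back): cur=HOME back=0 fwd=1
After 5 (visit(W)): cur=W back=1 fwd=0
After 6 (visit(T)): cur=T back=2 fwd=0
After 7 (back): cur=W back=1 fwd=1
After 8 (back): cur=HOME back=0 fwd=2
After 9 (visit(G)): cur=G back=1 fwd=0
After 10 (back): cur=HOME back=0 fwd=1

Answer: back: (empty)
current: HOME
forward: G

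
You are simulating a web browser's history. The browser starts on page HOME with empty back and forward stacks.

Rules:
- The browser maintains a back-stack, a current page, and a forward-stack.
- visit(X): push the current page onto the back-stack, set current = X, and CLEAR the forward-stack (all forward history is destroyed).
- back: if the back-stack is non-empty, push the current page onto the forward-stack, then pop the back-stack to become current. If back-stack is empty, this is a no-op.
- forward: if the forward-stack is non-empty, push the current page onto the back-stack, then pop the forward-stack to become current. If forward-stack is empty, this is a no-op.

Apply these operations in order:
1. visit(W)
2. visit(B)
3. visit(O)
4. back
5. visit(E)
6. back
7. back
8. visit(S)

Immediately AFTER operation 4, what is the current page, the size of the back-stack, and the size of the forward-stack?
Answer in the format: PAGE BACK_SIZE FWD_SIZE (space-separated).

After 1 (visit(W)): cur=W back=1 fwd=0
After 2 (visit(B)): cur=B back=2 fwd=0
After 3 (visit(O)): cur=O back=3 fwd=0
After 4 (back): cur=B back=2 fwd=1

B 2 1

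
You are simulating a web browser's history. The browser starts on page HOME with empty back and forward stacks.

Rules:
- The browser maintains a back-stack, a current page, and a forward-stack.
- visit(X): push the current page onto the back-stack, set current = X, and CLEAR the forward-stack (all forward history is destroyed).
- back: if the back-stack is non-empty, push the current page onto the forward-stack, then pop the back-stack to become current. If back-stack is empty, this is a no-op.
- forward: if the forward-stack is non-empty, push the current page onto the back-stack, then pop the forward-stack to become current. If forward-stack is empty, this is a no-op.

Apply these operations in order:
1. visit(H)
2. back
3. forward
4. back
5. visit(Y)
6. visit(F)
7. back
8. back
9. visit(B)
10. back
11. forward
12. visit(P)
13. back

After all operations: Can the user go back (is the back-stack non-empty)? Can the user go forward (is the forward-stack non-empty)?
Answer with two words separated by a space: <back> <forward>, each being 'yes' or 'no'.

After 1 (visit(H)): cur=H back=1 fwd=0
After 2 (back): cur=HOME back=0 fwd=1
After 3 (forward): cur=H back=1 fwd=0
After 4 (back): cur=HOME back=0 fwd=1
After 5 (visit(Y)): cur=Y back=1 fwd=0
After 6 (visit(F)): cur=F back=2 fwd=0
After 7 (back): cur=Y back=1 fwd=1
After 8 (back): cur=HOME back=0 fwd=2
After 9 (visit(B)): cur=B back=1 fwd=0
After 10 (back): cur=HOME back=0 fwd=1
After 11 (forward): cur=B back=1 fwd=0
After 12 (visit(P)): cur=P back=2 fwd=0
After 13 (back): cur=B back=1 fwd=1

Answer: yes yes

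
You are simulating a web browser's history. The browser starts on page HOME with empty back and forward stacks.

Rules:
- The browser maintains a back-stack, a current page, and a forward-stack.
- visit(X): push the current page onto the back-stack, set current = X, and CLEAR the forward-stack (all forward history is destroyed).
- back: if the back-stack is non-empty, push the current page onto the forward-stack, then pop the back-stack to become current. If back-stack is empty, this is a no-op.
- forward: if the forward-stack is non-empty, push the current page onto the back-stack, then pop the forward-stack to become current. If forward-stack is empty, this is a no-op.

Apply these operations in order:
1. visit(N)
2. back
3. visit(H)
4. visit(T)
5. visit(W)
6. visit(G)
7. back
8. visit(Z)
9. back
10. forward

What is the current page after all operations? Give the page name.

After 1 (visit(N)): cur=N back=1 fwd=0
After 2 (back): cur=HOME back=0 fwd=1
After 3 (visit(H)): cur=H back=1 fwd=0
After 4 (visit(T)): cur=T back=2 fwd=0
After 5 (visit(W)): cur=W back=3 fwd=0
After 6 (visit(G)): cur=G back=4 fwd=0
After 7 (back): cur=W back=3 fwd=1
After 8 (visit(Z)): cur=Z back=4 fwd=0
After 9 (back): cur=W back=3 fwd=1
After 10 (forward): cur=Z back=4 fwd=0

Answer: Z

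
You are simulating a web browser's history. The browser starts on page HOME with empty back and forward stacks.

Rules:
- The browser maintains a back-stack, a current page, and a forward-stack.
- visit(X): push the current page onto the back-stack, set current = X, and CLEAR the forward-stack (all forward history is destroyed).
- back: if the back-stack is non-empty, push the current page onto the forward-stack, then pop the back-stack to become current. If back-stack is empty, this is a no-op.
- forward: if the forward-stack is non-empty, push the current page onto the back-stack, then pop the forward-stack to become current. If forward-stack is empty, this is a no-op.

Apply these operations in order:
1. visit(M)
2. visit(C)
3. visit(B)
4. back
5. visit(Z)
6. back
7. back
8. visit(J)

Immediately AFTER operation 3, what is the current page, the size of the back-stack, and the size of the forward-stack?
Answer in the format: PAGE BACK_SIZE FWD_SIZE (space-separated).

After 1 (visit(M)): cur=M back=1 fwd=0
After 2 (visit(C)): cur=C back=2 fwd=0
After 3 (visit(B)): cur=B back=3 fwd=0

B 3 0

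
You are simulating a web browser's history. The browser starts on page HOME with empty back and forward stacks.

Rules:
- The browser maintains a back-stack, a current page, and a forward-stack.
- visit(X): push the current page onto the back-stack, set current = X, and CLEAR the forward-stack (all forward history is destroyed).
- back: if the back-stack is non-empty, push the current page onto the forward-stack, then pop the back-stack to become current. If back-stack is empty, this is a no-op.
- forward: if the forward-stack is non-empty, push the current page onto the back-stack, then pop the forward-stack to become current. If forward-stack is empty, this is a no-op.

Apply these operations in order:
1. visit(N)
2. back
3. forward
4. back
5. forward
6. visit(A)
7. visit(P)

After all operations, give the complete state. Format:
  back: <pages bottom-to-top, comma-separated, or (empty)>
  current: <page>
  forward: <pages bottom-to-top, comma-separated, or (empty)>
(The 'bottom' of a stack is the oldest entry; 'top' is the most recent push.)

Answer: back: HOME,N,A
current: P
forward: (empty)

Derivation:
After 1 (visit(N)): cur=N back=1 fwd=0
After 2 (back): cur=HOME back=0 fwd=1
After 3 (forward): cur=N back=1 fwd=0
After 4 (back): cur=HOME back=0 fwd=1
After 5 (forward): cur=N back=1 fwd=0
After 6 (visit(A)): cur=A back=2 fwd=0
After 7 (visit(P)): cur=P back=3 fwd=0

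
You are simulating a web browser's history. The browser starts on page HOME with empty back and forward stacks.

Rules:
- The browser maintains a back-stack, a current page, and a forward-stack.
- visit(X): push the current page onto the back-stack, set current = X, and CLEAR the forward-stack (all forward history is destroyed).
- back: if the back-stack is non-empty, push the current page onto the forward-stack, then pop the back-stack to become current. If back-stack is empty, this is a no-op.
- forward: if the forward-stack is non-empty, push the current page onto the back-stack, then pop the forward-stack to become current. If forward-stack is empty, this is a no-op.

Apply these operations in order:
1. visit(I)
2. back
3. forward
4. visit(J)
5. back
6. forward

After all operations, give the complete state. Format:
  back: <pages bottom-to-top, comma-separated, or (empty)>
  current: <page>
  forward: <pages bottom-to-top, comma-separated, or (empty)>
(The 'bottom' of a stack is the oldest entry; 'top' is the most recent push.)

After 1 (visit(I)): cur=I back=1 fwd=0
After 2 (back): cur=HOME back=0 fwd=1
After 3 (forward): cur=I back=1 fwd=0
After 4 (visit(J)): cur=J back=2 fwd=0
After 5 (back): cur=I back=1 fwd=1
After 6 (forward): cur=J back=2 fwd=0

Answer: back: HOME,I
current: J
forward: (empty)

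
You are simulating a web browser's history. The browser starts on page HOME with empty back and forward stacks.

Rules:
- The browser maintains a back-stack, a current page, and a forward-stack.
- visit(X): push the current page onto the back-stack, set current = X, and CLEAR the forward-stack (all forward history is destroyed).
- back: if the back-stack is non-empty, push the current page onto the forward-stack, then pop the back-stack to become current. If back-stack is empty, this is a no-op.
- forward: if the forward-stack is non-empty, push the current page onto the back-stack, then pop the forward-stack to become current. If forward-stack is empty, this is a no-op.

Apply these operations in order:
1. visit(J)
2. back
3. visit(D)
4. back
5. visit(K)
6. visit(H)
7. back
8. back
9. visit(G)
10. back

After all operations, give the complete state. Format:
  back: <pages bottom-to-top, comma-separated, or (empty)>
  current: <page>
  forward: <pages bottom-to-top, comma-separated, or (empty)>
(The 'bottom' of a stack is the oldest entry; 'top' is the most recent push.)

Answer: back: (empty)
current: HOME
forward: G

Derivation:
After 1 (visit(J)): cur=J back=1 fwd=0
After 2 (back): cur=HOME back=0 fwd=1
After 3 (visit(D)): cur=D back=1 fwd=0
After 4 (back): cur=HOME back=0 fwd=1
After 5 (visit(K)): cur=K back=1 fwd=0
After 6 (visit(H)): cur=H back=2 fwd=0
After 7 (back): cur=K back=1 fwd=1
After 8 (back): cur=HOME back=0 fwd=2
After 9 (visit(G)): cur=G back=1 fwd=0
After 10 (back): cur=HOME back=0 fwd=1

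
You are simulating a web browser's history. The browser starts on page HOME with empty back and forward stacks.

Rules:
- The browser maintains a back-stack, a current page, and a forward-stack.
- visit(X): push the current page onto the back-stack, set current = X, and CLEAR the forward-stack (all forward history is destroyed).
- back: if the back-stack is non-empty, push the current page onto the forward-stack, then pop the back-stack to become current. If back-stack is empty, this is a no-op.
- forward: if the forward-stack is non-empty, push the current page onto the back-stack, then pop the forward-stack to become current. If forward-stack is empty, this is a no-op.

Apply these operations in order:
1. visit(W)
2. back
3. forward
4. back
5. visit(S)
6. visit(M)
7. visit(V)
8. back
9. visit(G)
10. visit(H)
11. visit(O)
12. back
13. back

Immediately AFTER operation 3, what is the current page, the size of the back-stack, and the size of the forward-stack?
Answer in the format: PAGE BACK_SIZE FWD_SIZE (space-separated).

After 1 (visit(W)): cur=W back=1 fwd=0
After 2 (back): cur=HOME back=0 fwd=1
After 3 (forward): cur=W back=1 fwd=0

W 1 0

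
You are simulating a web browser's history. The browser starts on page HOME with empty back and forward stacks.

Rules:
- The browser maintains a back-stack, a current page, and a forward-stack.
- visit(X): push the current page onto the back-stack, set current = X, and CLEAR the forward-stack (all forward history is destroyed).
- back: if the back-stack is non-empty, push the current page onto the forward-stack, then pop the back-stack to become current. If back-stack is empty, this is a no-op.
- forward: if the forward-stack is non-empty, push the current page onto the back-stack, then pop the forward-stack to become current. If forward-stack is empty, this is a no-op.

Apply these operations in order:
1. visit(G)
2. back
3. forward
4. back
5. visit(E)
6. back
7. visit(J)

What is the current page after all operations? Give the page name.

Answer: J

Derivation:
After 1 (visit(G)): cur=G back=1 fwd=0
After 2 (back): cur=HOME back=0 fwd=1
After 3 (forward): cur=G back=1 fwd=0
After 4 (back): cur=HOME back=0 fwd=1
After 5 (visit(E)): cur=E back=1 fwd=0
After 6 (back): cur=HOME back=0 fwd=1
After 7 (visit(J)): cur=J back=1 fwd=0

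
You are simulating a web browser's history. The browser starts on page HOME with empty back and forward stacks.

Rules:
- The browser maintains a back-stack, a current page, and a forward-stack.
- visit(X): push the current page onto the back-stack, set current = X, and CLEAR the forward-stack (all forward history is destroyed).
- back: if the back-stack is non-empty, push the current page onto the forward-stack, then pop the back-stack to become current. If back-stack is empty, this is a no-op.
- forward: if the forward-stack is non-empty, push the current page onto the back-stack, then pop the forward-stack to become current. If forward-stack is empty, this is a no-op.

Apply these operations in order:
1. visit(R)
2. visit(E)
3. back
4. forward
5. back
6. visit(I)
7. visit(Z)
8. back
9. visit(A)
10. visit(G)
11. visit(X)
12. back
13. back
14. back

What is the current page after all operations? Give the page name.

Answer: I

Derivation:
After 1 (visit(R)): cur=R back=1 fwd=0
After 2 (visit(E)): cur=E back=2 fwd=0
After 3 (back): cur=R back=1 fwd=1
After 4 (forward): cur=E back=2 fwd=0
After 5 (back): cur=R back=1 fwd=1
After 6 (visit(I)): cur=I back=2 fwd=0
After 7 (visit(Z)): cur=Z back=3 fwd=0
After 8 (back): cur=I back=2 fwd=1
After 9 (visit(A)): cur=A back=3 fwd=0
After 10 (visit(G)): cur=G back=4 fwd=0
After 11 (visit(X)): cur=X back=5 fwd=0
After 12 (back): cur=G back=4 fwd=1
After 13 (back): cur=A back=3 fwd=2
After 14 (back): cur=I back=2 fwd=3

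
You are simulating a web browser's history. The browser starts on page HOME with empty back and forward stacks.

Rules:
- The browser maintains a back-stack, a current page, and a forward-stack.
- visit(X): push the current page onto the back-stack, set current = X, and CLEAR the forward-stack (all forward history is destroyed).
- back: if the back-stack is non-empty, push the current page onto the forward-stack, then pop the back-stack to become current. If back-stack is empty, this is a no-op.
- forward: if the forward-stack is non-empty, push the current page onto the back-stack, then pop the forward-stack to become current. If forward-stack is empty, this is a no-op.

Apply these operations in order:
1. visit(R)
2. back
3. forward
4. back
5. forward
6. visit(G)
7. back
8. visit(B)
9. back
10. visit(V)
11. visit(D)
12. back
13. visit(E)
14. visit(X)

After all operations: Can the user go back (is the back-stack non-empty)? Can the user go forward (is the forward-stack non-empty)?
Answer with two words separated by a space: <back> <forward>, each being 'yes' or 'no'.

Answer: yes no

Derivation:
After 1 (visit(R)): cur=R back=1 fwd=0
After 2 (back): cur=HOME back=0 fwd=1
After 3 (forward): cur=R back=1 fwd=0
After 4 (back): cur=HOME back=0 fwd=1
After 5 (forward): cur=R back=1 fwd=0
After 6 (visit(G)): cur=G back=2 fwd=0
After 7 (back): cur=R back=1 fwd=1
After 8 (visit(B)): cur=B back=2 fwd=0
After 9 (back): cur=R back=1 fwd=1
After 10 (visit(V)): cur=V back=2 fwd=0
After 11 (visit(D)): cur=D back=3 fwd=0
After 12 (back): cur=V back=2 fwd=1
After 13 (visit(E)): cur=E back=3 fwd=0
After 14 (visit(X)): cur=X back=4 fwd=0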